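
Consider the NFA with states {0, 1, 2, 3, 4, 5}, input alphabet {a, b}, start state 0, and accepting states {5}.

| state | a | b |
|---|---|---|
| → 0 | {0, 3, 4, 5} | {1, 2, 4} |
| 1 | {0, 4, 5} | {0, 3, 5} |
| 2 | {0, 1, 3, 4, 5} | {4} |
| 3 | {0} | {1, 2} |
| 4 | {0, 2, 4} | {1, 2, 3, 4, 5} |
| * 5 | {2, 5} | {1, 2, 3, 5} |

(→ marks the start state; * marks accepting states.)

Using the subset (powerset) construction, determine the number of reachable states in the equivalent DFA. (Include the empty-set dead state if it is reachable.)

Start state of the DFA: {0}.
{0} --a--> {0, 3, 4, 5}  [new]
{0} --b--> {1, 2, 4}  [new]
{0, 3, 4, 5} --a--> {0, 2, 3, 4, 5}  [new]
{0, 3, 4, 5} --b--> {1, 2, 3, 4, 5}  [new]
{1, 2, 4} --a--> {0, 1, 2, 3, 4, 5}  [new]
{1, 2, 4} --b--> {0, 1, 2, 3, 4, 5}  [seen]
{0, 2, 3, 4, 5} --a--> {0, 1, 2, 3, 4, 5}  [seen]
{0, 2, 3, 4, 5} --b--> {1, 2, 3, 4, 5}  [seen]
{1, 2, 3, 4, 5} --a--> {0, 1, 2, 3, 4, 5}  [seen]
{1, 2, 3, 4, 5} --b--> {0, 1, 2, 3, 4, 5}  [seen]
{0, 1, 2, 3, 4, 5} --a--> {0, 1, 2, 3, 4, 5}  [seen]
{0, 1, 2, 3, 4, 5} --b--> {0, 1, 2, 3, 4, 5}  [seen]
Reachable DFA states: {0}, {0, 3, 4, 5}, {1, 2, 4}, {0, 2, 3, 4, 5}, {1, 2, 3, 4, 5}, {0, 1, 2, 3, 4, 5}.

6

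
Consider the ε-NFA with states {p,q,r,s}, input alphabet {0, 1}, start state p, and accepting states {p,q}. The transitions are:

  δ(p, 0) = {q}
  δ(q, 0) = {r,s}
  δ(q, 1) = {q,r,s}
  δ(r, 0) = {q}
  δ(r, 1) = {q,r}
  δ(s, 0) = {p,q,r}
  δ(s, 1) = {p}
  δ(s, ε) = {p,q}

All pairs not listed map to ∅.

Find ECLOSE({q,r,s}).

Begin with {q,r,s}.
s →ε {p,q}; add p.
ε-closure = {p,q,r,s}.

{p,q,r,s}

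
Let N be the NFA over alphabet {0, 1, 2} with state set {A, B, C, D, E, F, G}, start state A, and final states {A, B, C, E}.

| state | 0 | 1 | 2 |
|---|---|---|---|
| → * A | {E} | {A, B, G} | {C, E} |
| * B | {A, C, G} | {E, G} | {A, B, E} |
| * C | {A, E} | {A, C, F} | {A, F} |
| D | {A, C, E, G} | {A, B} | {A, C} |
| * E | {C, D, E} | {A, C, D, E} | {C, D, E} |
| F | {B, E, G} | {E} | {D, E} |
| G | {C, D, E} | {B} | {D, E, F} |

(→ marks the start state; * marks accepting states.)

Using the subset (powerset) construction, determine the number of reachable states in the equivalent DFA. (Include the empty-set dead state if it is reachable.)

12

Start state of the DFA: {A}.
{A} --0--> {E}  [new]
{A} --1--> {A, B, G}  [new]
{A} --2--> {C, E}  [new]
{E} --0--> {C, D, E}  [new]
{E} --1--> {A, C, D, E}  [new]
{E} --2--> {C, D, E}  [seen]
{A, B, G} --0--> {A, C, D, E, G}  [new]
{A, B, G} --1--> {A, B, E, G}  [new]
{A, B, G} --2--> {A, B, C, D, E, F}  [new]
{C, E} --0--> {A, C, D, E}  [seen]
{C, E} --1--> {A, C, D, E, F}  [new]
{C, E} --2--> {A, C, D, E, F}  [seen]
{C, D, E} --0--> {A, C, D, E, G}  [seen]
{C, D, E} --1--> {A, B, C, D, E, F}  [seen]
{C, D, E} --2--> {A, C, D, E, F}  [seen]
{A, C, D, E} --0--> {A, C, D, E, G}  [seen]
{A, C, D, E} --1--> {A, B, C, D, E, F, G}  [new]
{A, C, D, E} --2--> {A, C, D, E, F}  [seen]
{A, C, D, E, G} --0--> {A, C, D, E, G}  [seen]
{A, C, D, E, G} --1--> {A, B, C, D, E, F, G}  [seen]
{A, C, D, E, G} --2--> {A, C, D, E, F}  [seen]
{A, B, E, G} --0--> {A, C, D, E, G}  [seen]
{A, B, E, G} --1--> {A, B, C, D, E, G}  [new]
{A, B, E, G} --2--> {A, B, C, D, E, F}  [seen]
{A, B, C, D, E, F} --0--> {A, B, C, D, E, G}  [seen]
{A, B, C, D, E, F} --1--> {A, B, C, D, E, F, G}  [seen]
{A, B, C, D, E, F} --2--> {A, B, C, D, E, F}  [seen]
{A, C, D, E, F} --0--> {A, B, C, D, E, G}  [seen]
{A, C, D, E, F} --1--> {A, B, C, D, E, F, G}  [seen]
{A, C, D, E, F} --2--> {A, C, D, E, F}  [seen]
{A, B, C, D, E, F, G} --0--> {A, B, C, D, E, G}  [seen]
{A, B, C, D, E, F, G} --1--> {A, B, C, D, E, F, G}  [seen]
{A, B, C, D, E, F, G} --2--> {A, B, C, D, E, F}  [seen]
{A, B, C, D, E, G} --0--> {A, C, D, E, G}  [seen]
{A, B, C, D, E, G} --1--> {A, B, C, D, E, F, G}  [seen]
{A, B, C, D, E, G} --2--> {A, B, C, D, E, F}  [seen]
Reachable DFA states: {A}, {E}, {A, B, G}, {C, E}, {C, D, E}, {A, C, D, E}, {A, C, D, E, G}, {A, B, E, G}, {A, B, C, D, E, F}, {A, C, D, E, F}, {A, B, C, D, E, F, G}, {A, B, C, D, E, G}.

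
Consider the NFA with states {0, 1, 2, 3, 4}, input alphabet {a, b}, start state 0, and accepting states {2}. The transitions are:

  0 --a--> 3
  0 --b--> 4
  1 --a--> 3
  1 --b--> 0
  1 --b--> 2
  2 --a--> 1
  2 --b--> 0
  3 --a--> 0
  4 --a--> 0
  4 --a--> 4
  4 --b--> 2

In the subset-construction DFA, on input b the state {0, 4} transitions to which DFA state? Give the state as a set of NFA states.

δ(0,b) = {4}; δ(4,b) = {2}.
Union: {2, 4}.

{2, 4}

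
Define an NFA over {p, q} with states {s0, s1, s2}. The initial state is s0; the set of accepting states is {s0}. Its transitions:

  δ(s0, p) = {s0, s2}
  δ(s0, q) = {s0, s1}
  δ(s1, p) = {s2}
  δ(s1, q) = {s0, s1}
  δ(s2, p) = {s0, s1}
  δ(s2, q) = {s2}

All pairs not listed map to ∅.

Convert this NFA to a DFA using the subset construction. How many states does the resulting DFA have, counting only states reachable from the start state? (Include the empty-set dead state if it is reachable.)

Start state of the DFA: {s0}.
{s0} --p--> {s0, s2}  [new]
{s0} --q--> {s0, s1}  [new]
{s0, s2} --p--> {s0, s1, s2}  [new]
{s0, s2} --q--> {s0, s1, s2}  [seen]
{s0, s1} --p--> {s0, s2}  [seen]
{s0, s1} --q--> {s0, s1}  [seen]
{s0, s1, s2} --p--> {s0, s1, s2}  [seen]
{s0, s1, s2} --q--> {s0, s1, s2}  [seen]
Reachable DFA states: {s0}, {s0, s2}, {s0, s1}, {s0, s1, s2}.

4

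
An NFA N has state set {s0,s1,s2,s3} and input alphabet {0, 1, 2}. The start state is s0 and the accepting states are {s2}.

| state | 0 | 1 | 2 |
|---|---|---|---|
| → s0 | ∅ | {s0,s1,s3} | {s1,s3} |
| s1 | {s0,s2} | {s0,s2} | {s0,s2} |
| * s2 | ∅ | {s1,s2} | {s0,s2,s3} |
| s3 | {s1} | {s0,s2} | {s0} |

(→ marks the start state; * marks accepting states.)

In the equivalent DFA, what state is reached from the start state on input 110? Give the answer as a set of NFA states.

Start: {s0}.
δ(s0,1) = {s0,s1,s3}.
Union: {s0,s1,s3}.
After 1: {s0,s1,s3}.
δ(s0,1) = {s0,s1,s3}; δ(s1,1) = {s0,s2}; δ(s3,1) = {s0,s2}.
Union: {s0,s1,s2,s3}.
After 1: {s0,s1,s2,s3}.
δ(s0,0) = ∅; δ(s1,0) = {s0,s2}; δ(s2,0) = ∅; δ(s3,0) = {s1}.
Union: {s0,s1,s2}.
After 0: {s0,s1,s2}.

{s0,s1,s2}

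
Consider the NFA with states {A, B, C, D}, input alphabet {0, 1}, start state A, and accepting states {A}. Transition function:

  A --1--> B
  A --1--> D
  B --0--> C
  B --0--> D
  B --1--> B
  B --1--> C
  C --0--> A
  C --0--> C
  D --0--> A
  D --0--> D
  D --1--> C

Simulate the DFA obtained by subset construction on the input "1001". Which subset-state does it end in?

Start: {A}.
δ(A,1) = {B, D}.
Union: {B, D}.
After 1: {B, D}.
δ(B,0) = {C, D}; δ(D,0) = {A, D}.
Union: {A, C, D}.
After 0: {A, C, D}.
δ(A,0) = ∅; δ(C,0) = {A, C}; δ(D,0) = {A, D}.
Union: {A, C, D}.
After 0: {A, C, D}.
δ(A,1) = {B, D}; δ(C,1) = ∅; δ(D,1) = {C}.
Union: {B, C, D}.
After 1: {B, C, D}.

{B, C, D}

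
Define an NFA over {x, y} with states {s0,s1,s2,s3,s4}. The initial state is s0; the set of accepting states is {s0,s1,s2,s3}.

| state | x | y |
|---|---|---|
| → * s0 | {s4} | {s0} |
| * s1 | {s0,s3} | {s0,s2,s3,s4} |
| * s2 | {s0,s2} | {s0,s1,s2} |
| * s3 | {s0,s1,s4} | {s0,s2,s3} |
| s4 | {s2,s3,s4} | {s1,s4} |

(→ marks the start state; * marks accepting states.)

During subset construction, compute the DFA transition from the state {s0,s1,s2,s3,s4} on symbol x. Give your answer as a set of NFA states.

δ(s0,x) = {s4}; δ(s1,x) = {s0,s3}; δ(s2,x) = {s0,s2}; δ(s3,x) = {s0,s1,s4}; δ(s4,x) = {s2,s3,s4}.
Union: {s0,s1,s2,s3,s4}.

{s0,s1,s2,s3,s4}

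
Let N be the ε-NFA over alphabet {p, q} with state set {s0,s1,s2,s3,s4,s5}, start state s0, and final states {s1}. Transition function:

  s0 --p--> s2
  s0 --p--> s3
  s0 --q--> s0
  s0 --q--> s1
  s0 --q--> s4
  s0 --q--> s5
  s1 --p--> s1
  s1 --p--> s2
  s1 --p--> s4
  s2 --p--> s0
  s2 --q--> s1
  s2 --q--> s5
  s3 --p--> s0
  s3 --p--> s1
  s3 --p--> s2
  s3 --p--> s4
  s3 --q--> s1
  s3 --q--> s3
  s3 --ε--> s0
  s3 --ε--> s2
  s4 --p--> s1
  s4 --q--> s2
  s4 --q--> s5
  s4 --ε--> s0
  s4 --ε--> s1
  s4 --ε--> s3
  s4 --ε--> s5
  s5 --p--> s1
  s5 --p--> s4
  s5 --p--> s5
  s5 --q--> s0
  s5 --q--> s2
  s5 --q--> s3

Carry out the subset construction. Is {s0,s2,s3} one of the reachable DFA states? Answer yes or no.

yes

Start state of the DFA: {s0} (ε-closure of the NFA start).
{s0} --p--> {s0,s2,s3}  [new]
{s0} --q--> {s0,s1,s2,s3,s4,s5}  [new]
{s0,s2,s3} --p--> {s0,s1,s2,s3,s4,s5}  [seen]
{s0,s2,s3} --q--> {s0,s1,s2,s3,s4,s5}  [seen]
{s0,s1,s2,s3,s4,s5} --p--> {s0,s1,s2,s3,s4,s5}  [seen]
{s0,s1,s2,s3,s4,s5} --q--> {s0,s1,s2,s3,s4,s5}  [seen]
Reachable DFA states: {s0}, {s0,s2,s3}, {s0,s1,s2,s3,s4,s5}.
{s0,s2,s3} is among them.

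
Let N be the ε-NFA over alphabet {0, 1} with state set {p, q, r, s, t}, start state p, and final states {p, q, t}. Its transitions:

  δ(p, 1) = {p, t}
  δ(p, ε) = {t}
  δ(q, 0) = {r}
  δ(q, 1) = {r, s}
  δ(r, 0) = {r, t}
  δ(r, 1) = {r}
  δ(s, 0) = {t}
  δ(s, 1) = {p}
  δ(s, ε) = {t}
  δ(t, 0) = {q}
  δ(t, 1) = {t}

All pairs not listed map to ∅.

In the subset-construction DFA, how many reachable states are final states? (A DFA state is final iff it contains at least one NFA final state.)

6

Start state of the DFA: {p, t} (ε-closure of the NFA start).
{p, t} --0--> {q}  [new]
{p, t} --1--> {p, t}  [seen]
{q} --0--> {r}  [new]
{q} --1--> {r, s, t}  [new]
{r} --0--> {r, t}  [new]
{r} --1--> {r}  [seen]
{r, s, t} --0--> {q, r, t}  [new]
{r, s, t} --1--> {p, r, t}  [new]
{r, t} --0--> {q, r, t}  [seen]
{r, t} --1--> {r, t}  [seen]
{q, r, t} --0--> {q, r, t}  [seen]
{q, r, t} --1--> {r, s, t}  [seen]
{p, r, t} --0--> {q, r, t}  [seen]
{p, r, t} --1--> {p, r, t}  [seen]
Reachable DFA states: {p, t}, {q}, {r}, {r, s, t}, {r, t}, {q, r, t}, {p, r, t}.
Accepting DFA states (contain an NFA accepting state): {p, t}, {q}, {r, s, t}, {r, t}, {q, r, t}, {p, r, t}.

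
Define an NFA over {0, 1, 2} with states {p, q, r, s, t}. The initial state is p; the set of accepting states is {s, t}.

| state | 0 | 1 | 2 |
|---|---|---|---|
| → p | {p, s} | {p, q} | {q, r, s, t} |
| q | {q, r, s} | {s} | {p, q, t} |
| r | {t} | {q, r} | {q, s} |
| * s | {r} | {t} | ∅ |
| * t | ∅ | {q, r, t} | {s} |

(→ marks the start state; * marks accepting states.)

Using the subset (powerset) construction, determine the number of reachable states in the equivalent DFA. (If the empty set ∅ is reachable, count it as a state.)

Start state of the DFA: {p}.
{p} --0--> {p, s}  [new]
{p} --1--> {p, q}  [new]
{p} --2--> {q, r, s, t}  [new]
{p, s} --0--> {p, r, s}  [new]
{p, s} --1--> {p, q, t}  [new]
{p, s} --2--> {q, r, s, t}  [seen]
{p, q} --0--> {p, q, r, s}  [new]
{p, q} --1--> {p, q, s}  [new]
{p, q} --2--> {p, q, r, s, t}  [new]
{q, r, s, t} --0--> {q, r, s, t}  [seen]
{q, r, s, t} --1--> {q, r, s, t}  [seen]
{q, r, s, t} --2--> {p, q, s, t}  [new]
{p, r, s} --0--> {p, r, s, t}  [new]
{p, r, s} --1--> {p, q, r, t}  [new]
{p, r, s} --2--> {q, r, s, t}  [seen]
{p, q, t} --0--> {p, q, r, s}  [seen]
{p, q, t} --1--> {p, q, r, s, t}  [seen]
{p, q, t} --2--> {p, q, r, s, t}  [seen]
{p, q, r, s} --0--> {p, q, r, s, t}  [seen]
{p, q, r, s} --1--> {p, q, r, s, t}  [seen]
{p, q, r, s} --2--> {p, q, r, s, t}  [seen]
{p, q, s} --0--> {p, q, r, s}  [seen]
{p, q, s} --1--> {p, q, s, t}  [seen]
{p, q, s} --2--> {p, q, r, s, t}  [seen]
{p, q, r, s, t} --0--> {p, q, r, s, t}  [seen]
{p, q, r, s, t} --1--> {p, q, r, s, t}  [seen]
{p, q, r, s, t} --2--> {p, q, r, s, t}  [seen]
{p, q, s, t} --0--> {p, q, r, s}  [seen]
{p, q, s, t} --1--> {p, q, r, s, t}  [seen]
{p, q, s, t} --2--> {p, q, r, s, t}  [seen]
{p, r, s, t} --0--> {p, r, s, t}  [seen]
{p, r, s, t} --1--> {p, q, r, t}  [seen]
{p, r, s, t} --2--> {q, r, s, t}  [seen]
{p, q, r, t} --0--> {p, q, r, s, t}  [seen]
{p, q, r, t} --1--> {p, q, r, s, t}  [seen]
{p, q, r, t} --2--> {p, q, r, s, t}  [seen]
Reachable DFA states: {p}, {p, s}, {p, q}, {q, r, s, t}, {p, r, s}, {p, q, t}, {p, q, r, s}, {p, q, s}, {p, q, r, s, t}, {p, q, s, t}, {p, r, s, t}, {p, q, r, t}.

12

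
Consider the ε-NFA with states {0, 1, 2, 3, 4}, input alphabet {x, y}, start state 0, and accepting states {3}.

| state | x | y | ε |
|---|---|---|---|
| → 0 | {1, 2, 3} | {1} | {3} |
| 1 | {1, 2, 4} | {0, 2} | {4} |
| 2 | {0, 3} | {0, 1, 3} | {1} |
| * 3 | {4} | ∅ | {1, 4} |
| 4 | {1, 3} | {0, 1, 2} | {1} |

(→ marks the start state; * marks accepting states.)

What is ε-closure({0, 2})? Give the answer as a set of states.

{0, 1, 2, 3, 4}

Begin with {0, 2}.
0 →ε {3}; add 3.
3 →ε {1, 4}; add 1, 4.
ε-closure = {0, 1, 2, 3, 4}.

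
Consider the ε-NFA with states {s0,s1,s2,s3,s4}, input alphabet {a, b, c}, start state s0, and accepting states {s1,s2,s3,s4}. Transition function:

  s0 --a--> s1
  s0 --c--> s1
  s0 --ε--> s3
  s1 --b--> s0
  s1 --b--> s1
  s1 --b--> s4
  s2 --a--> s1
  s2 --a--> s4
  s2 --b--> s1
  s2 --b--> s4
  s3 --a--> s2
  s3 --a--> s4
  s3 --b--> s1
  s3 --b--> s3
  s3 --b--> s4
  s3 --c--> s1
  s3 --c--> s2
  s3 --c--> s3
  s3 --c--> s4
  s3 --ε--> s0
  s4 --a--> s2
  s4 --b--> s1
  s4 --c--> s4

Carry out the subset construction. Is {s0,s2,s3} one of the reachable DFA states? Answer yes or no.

Start state of the DFA: {s0,s3} (ε-closure of the NFA start).
{s0,s3} --a--> {s1,s2,s4}  [new]
{s0,s3} --b--> {s0,s1,s3,s4}  [new]
{s0,s3} --c--> {s0,s1,s2,s3,s4}  [new]
{s1,s2,s4} --a--> {s1,s2,s4}  [seen]
{s1,s2,s4} --b--> {s0,s1,s3,s4}  [seen]
{s1,s2,s4} --c--> {s4}  [new]
{s0,s1,s3,s4} --a--> {s1,s2,s4}  [seen]
{s0,s1,s3,s4} --b--> {s0,s1,s3,s4}  [seen]
{s0,s1,s3,s4} --c--> {s0,s1,s2,s3,s4}  [seen]
{s0,s1,s2,s3,s4} --a--> {s1,s2,s4}  [seen]
{s0,s1,s2,s3,s4} --b--> {s0,s1,s3,s4}  [seen]
{s0,s1,s2,s3,s4} --c--> {s0,s1,s2,s3,s4}  [seen]
{s4} --a--> {s2}  [new]
{s4} --b--> {s1}  [new]
{s4} --c--> {s4}  [seen]
{s2} --a--> {s1,s4}  [new]
{s2} --b--> {s1,s4}  [seen]
{s2} --c--> ∅  [new]
{s1} --a--> ∅  [seen]
{s1} --b--> {s0,s1,s3,s4}  [seen]
{s1} --c--> ∅  [seen]
{s1,s4} --a--> {s2}  [seen]
{s1,s4} --b--> {s0,s1,s3,s4}  [seen]
{s1,s4} --c--> {s4}  [seen]
∅ --a--> ∅  [seen]
∅ --b--> ∅  [seen]
∅ --c--> ∅  [seen]
Reachable DFA states: {s0,s3}, {s1,s2,s4}, {s0,s1,s3,s4}, {s0,s1,s2,s3,s4}, {s4}, {s2}, {s1}, {s1,s4}, ∅.
{s0,s2,s3} is not among them.

no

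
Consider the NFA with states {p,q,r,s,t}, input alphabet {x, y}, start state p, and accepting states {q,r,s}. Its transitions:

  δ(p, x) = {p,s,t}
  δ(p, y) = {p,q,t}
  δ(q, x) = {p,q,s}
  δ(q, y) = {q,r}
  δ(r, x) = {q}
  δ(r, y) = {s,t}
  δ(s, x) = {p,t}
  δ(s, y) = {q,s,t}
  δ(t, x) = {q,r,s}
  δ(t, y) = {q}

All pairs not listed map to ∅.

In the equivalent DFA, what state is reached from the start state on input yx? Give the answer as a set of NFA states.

Start: {p}.
δ(p,y) = {p,q,t}.
Union: {p,q,t}.
After y: {p,q,t}.
δ(p,x) = {p,s,t}; δ(q,x) = {p,q,s}; δ(t,x) = {q,r,s}.
Union: {p,q,r,s,t}.
After x: {p,q,r,s,t}.

{p,q,r,s,t}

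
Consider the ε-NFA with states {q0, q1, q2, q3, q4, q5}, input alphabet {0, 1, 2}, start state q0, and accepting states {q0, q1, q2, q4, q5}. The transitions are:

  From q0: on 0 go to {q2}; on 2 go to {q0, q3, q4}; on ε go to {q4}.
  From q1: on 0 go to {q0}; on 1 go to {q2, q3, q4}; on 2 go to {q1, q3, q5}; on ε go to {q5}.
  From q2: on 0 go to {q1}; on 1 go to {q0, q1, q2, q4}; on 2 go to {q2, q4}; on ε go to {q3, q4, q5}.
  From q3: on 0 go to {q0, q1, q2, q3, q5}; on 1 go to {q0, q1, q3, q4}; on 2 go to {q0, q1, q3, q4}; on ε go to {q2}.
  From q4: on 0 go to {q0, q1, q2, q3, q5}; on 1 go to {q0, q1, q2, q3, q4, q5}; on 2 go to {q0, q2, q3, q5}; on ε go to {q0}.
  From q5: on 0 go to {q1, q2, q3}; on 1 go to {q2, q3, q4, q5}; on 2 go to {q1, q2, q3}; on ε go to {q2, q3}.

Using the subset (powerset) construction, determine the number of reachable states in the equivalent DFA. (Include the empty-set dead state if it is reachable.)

Start state of the DFA: {q0, q4} (ε-closure of the NFA start).
{q0, q4} --0--> {q0, q1, q2, q3, q4, q5}  [new]
{q0, q4} --1--> {q0, q1, q2, q3, q4, q5}  [seen]
{q0, q4} --2--> {q0, q2, q3, q4, q5}  [new]
{q0, q1, q2, q3, q4, q5} --0--> {q0, q1, q2, q3, q4, q5}  [seen]
{q0, q1, q2, q3, q4, q5} --1--> {q0, q1, q2, q3, q4, q5}  [seen]
{q0, q1, q2, q3, q4, q5} --2--> {q0, q1, q2, q3, q4, q5}  [seen]
{q0, q2, q3, q4, q5} --0--> {q0, q1, q2, q3, q4, q5}  [seen]
{q0, q2, q3, q4, q5} --1--> {q0, q1, q2, q3, q4, q5}  [seen]
{q0, q2, q3, q4, q5} --2--> {q0, q1, q2, q3, q4, q5}  [seen]
Reachable DFA states: {q0, q4}, {q0, q1, q2, q3, q4, q5}, {q0, q2, q3, q4, q5}.

3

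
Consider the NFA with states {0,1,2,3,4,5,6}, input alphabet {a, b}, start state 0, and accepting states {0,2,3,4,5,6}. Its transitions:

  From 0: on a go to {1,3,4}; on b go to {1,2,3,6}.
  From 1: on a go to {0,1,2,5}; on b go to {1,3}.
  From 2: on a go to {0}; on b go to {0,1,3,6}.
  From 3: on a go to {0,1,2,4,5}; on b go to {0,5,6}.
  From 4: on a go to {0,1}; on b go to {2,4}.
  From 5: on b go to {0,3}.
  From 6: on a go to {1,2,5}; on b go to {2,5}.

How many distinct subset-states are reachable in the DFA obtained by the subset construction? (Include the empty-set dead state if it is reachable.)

8

Start state of the DFA: {0}.
{0} --a--> {1,3,4}  [new]
{0} --b--> {1,2,3,6}  [new]
{1,3,4} --a--> {0,1,2,4,5}  [new]
{1,3,4} --b--> {0,1,2,3,4,5,6}  [new]
{1,2,3,6} --a--> {0,1,2,4,5}  [seen]
{1,2,3,6} --b--> {0,1,2,3,5,6}  [new]
{0,1,2,4,5} --a--> {0,1,2,3,4,5}  [new]
{0,1,2,4,5} --b--> {0,1,2,3,4,6}  [new]
{0,1,2,3,4,5,6} --a--> {0,1,2,3,4,5}  [seen]
{0,1,2,3,4,5,6} --b--> {0,1,2,3,4,5,6}  [seen]
{0,1,2,3,5,6} --a--> {0,1,2,3,4,5}  [seen]
{0,1,2,3,5,6} --b--> {0,1,2,3,5,6}  [seen]
{0,1,2,3,4,5} --a--> {0,1,2,3,4,5}  [seen]
{0,1,2,3,4,5} --b--> {0,1,2,3,4,5,6}  [seen]
{0,1,2,3,4,6} --a--> {0,1,2,3,4,5}  [seen]
{0,1,2,3,4,6} --b--> {0,1,2,3,4,5,6}  [seen]
Reachable DFA states: {0}, {1,3,4}, {1,2,3,6}, {0,1,2,4,5}, {0,1,2,3,4,5,6}, {0,1,2,3,5,6}, {0,1,2,3,4,5}, {0,1,2,3,4,6}.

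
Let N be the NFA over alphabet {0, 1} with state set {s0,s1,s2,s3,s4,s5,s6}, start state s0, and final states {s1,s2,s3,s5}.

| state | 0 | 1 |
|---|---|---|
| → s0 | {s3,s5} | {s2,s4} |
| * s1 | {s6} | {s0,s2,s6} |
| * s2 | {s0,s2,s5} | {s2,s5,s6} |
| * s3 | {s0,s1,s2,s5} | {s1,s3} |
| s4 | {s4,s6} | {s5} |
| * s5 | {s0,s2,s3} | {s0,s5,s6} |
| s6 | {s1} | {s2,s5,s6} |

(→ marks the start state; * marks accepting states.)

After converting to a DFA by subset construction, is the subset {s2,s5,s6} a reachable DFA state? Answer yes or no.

Start state of the DFA: {s0}.
{s0} --0--> {s3,s5}  [new]
{s0} --1--> {s2,s4}  [new]
{s3,s5} --0--> {s0,s1,s2,s3,s5}  [new]
{s3,s5} --1--> {s0,s1,s3,s5,s6}  [new]
{s2,s4} --0--> {s0,s2,s4,s5,s6}  [new]
{s2,s4} --1--> {s2,s5,s6}  [new]
{s0,s1,s2,s3,s5} --0--> {s0,s1,s2,s3,s5,s6}  [new]
{s0,s1,s2,s3,s5} --1--> {s0,s1,s2,s3,s4,s5,s6}  [new]
{s0,s1,s3,s5,s6} --0--> {s0,s1,s2,s3,s5,s6}  [seen]
{s0,s1,s3,s5,s6} --1--> {s0,s1,s2,s3,s4,s5,s6}  [seen]
{s0,s2,s4,s5,s6} --0--> {s0,s1,s2,s3,s4,s5,s6}  [seen]
{s0,s2,s4,s5,s6} --1--> {s0,s2,s4,s5,s6}  [seen]
{s2,s5,s6} --0--> {s0,s1,s2,s3,s5}  [seen]
{s2,s5,s6} --1--> {s0,s2,s5,s6}  [new]
{s0,s1,s2,s3,s5,s6} --0--> {s0,s1,s2,s3,s5,s6}  [seen]
{s0,s1,s2,s3,s5,s6} --1--> {s0,s1,s2,s3,s4,s5,s6}  [seen]
{s0,s1,s2,s3,s4,s5,s6} --0--> {s0,s1,s2,s3,s4,s5,s6}  [seen]
{s0,s1,s2,s3,s4,s5,s6} --1--> {s0,s1,s2,s3,s4,s5,s6}  [seen]
{s0,s2,s5,s6} --0--> {s0,s1,s2,s3,s5}  [seen]
{s0,s2,s5,s6} --1--> {s0,s2,s4,s5,s6}  [seen]
Reachable DFA states: {s0}, {s3,s5}, {s2,s4}, {s0,s1,s2,s3,s5}, {s0,s1,s3,s5,s6}, {s0,s2,s4,s5,s6}, {s2,s5,s6}, {s0,s1,s2,s3,s5,s6}, {s0,s1,s2,s3,s4,s5,s6}, {s0,s2,s5,s6}.
{s2,s5,s6} is among them.

yes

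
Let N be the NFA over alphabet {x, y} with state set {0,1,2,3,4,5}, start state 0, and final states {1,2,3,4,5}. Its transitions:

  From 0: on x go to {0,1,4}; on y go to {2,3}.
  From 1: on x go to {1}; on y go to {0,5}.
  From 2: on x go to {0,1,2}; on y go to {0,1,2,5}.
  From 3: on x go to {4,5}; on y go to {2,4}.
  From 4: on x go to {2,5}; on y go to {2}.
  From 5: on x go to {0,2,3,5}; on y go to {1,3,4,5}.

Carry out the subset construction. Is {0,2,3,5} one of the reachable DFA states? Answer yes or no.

yes

Start state of the DFA: {0}.
{0} --x--> {0,1,4}  [new]
{0} --y--> {2,3}  [new]
{0,1,4} --x--> {0,1,2,4,5}  [new]
{0,1,4} --y--> {0,2,3,5}  [new]
{2,3} --x--> {0,1,2,4,5}  [seen]
{2,3} --y--> {0,1,2,4,5}  [seen]
{0,1,2,4,5} --x--> {0,1,2,3,4,5}  [new]
{0,1,2,4,5} --y--> {0,1,2,3,4,5}  [seen]
{0,2,3,5} --x--> {0,1,2,3,4,5}  [seen]
{0,2,3,5} --y--> {0,1,2,3,4,5}  [seen]
{0,1,2,3,4,5} --x--> {0,1,2,3,4,5}  [seen]
{0,1,2,3,4,5} --y--> {0,1,2,3,4,5}  [seen]
Reachable DFA states: {0}, {0,1,4}, {2,3}, {0,1,2,4,5}, {0,2,3,5}, {0,1,2,3,4,5}.
{0,2,3,5} is among them.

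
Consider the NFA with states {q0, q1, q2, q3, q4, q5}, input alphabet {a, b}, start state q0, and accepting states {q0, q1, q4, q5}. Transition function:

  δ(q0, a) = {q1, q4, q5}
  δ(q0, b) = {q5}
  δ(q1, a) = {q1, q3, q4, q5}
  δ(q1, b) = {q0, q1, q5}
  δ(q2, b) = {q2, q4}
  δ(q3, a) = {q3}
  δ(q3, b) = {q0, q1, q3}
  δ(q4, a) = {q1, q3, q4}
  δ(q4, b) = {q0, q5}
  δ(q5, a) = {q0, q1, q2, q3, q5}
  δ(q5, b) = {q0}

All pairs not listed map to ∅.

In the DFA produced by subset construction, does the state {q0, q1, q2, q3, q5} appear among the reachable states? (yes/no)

yes

Start state of the DFA: {q0}.
{q0} --a--> {q1, q4, q5}  [new]
{q0} --b--> {q5}  [new]
{q1, q4, q5} --a--> {q0, q1, q2, q3, q4, q5}  [new]
{q1, q4, q5} --b--> {q0, q1, q5}  [new]
{q5} --a--> {q0, q1, q2, q3, q5}  [new]
{q5} --b--> {q0}  [seen]
{q0, q1, q2, q3, q4, q5} --a--> {q0, q1, q2, q3, q4, q5}  [seen]
{q0, q1, q2, q3, q4, q5} --b--> {q0, q1, q2, q3, q4, q5}  [seen]
{q0, q1, q5} --a--> {q0, q1, q2, q3, q4, q5}  [seen]
{q0, q1, q5} --b--> {q0, q1, q5}  [seen]
{q0, q1, q2, q3, q5} --a--> {q0, q1, q2, q3, q4, q5}  [seen]
{q0, q1, q2, q3, q5} --b--> {q0, q1, q2, q3, q4, q5}  [seen]
Reachable DFA states: {q0}, {q1, q4, q5}, {q5}, {q0, q1, q2, q3, q4, q5}, {q0, q1, q5}, {q0, q1, q2, q3, q5}.
{q0, q1, q2, q3, q5} is among them.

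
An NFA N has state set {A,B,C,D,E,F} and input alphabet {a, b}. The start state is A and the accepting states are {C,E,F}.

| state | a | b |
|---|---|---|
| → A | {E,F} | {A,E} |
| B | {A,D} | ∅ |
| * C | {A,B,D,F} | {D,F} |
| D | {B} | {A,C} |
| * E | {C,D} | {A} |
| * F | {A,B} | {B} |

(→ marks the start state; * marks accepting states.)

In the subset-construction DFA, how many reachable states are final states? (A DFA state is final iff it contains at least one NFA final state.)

10

Start state of the DFA: {A}.
{A} --a--> {E,F}  [new]
{A} --b--> {A,E}  [new]
{E,F} --a--> {A,B,C,D}  [new]
{E,F} --b--> {A,B}  [new]
{A,E} --a--> {C,D,E,F}  [new]
{A,E} --b--> {A,E}  [seen]
{A,B,C,D} --a--> {A,B,D,E,F}  [new]
{A,B,C,D} --b--> {A,C,D,E,F}  [new]
{A,B} --a--> {A,D,E,F}  [new]
{A,B} --b--> {A,E}  [seen]
{C,D,E,F} --a--> {A,B,C,D,F}  [new]
{C,D,E,F} --b--> {A,B,C,D,F}  [seen]
{A,B,D,E,F} --a--> {A,B,C,D,E,F}  [new]
{A,B,D,E,F} --b--> {A,B,C,E}  [new]
{A,C,D,E,F} --a--> {A,B,C,D,E,F}  [seen]
{A,C,D,E,F} --b--> {A,B,C,D,E,F}  [seen]
{A,D,E,F} --a--> {A,B,C,D,E,F}  [seen]
{A,D,E,F} --b--> {A,B,C,E}  [seen]
{A,B,C,D,F} --a--> {A,B,D,E,F}  [seen]
{A,B,C,D,F} --b--> {A,B,C,D,E,F}  [seen]
{A,B,C,D,E,F} --a--> {A,B,C,D,E,F}  [seen]
{A,B,C,D,E,F} --b--> {A,B,C,D,E,F}  [seen]
{A,B,C,E} --a--> {A,B,C,D,E,F}  [seen]
{A,B,C,E} --b--> {A,D,E,F}  [seen]
Reachable DFA states: {A}, {E,F}, {A,E}, {A,B,C,D}, {A,B}, {C,D,E,F}, {A,B,D,E,F}, {A,C,D,E,F}, {A,D,E,F}, {A,B,C,D,F}, {A,B,C,D,E,F}, {A,B,C,E}.
Accepting DFA states (contain an NFA accepting state): {E,F}, {A,E}, {A,B,C,D}, {C,D,E,F}, {A,B,D,E,F}, {A,C,D,E,F}, {A,D,E,F}, {A,B,C,D,F}, {A,B,C,D,E,F}, {A,B,C,E}.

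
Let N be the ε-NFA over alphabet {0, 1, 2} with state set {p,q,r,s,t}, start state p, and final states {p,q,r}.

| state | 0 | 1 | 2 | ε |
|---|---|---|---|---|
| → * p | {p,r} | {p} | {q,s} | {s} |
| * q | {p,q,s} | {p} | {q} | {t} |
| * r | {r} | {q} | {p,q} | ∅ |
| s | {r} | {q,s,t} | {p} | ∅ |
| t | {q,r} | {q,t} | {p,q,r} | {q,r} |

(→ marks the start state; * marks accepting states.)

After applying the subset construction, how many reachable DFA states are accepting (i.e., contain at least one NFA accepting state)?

Start state of the DFA: {p,s} (ε-closure of the NFA start).
{p,s} --0--> {p,r,s}  [new]
{p,s} --1--> {p,q,r,s,t}  [new]
{p,s} --2--> {p,q,r,s,t}  [seen]
{p,r,s} --0--> {p,r,s}  [seen]
{p,r,s} --1--> {p,q,r,s,t}  [seen]
{p,r,s} --2--> {p,q,r,s,t}  [seen]
{p,q,r,s,t} --0--> {p,q,r,s,t}  [seen]
{p,q,r,s,t} --1--> {p,q,r,s,t}  [seen]
{p,q,r,s,t} --2--> {p,q,r,s,t}  [seen]
Reachable DFA states: {p,s}, {p,r,s}, {p,q,r,s,t}.
Accepting DFA states (contain an NFA accepting state): {p,s}, {p,r,s}, {p,q,r,s,t}.

3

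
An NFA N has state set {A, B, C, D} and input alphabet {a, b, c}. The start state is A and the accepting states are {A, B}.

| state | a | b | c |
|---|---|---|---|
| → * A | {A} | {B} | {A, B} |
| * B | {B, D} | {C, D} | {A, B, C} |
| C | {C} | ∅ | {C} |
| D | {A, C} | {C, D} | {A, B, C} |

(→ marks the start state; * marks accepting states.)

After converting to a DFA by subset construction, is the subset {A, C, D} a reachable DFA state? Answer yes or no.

Start state of the DFA: {A}.
{A} --a--> {A}  [seen]
{A} --b--> {B}  [new]
{A} --c--> {A, B}  [new]
{B} --a--> {B, D}  [new]
{B} --b--> {C, D}  [new]
{B} --c--> {A, B, C}  [new]
{A, B} --a--> {A, B, D}  [new]
{A, B} --b--> {B, C, D}  [new]
{A, B} --c--> {A, B, C}  [seen]
{B, D} --a--> {A, B, C, D}  [new]
{B, D} --b--> {C, D}  [seen]
{B, D} --c--> {A, B, C}  [seen]
{C, D} --a--> {A, C}  [new]
{C, D} --b--> {C, D}  [seen]
{C, D} --c--> {A, B, C}  [seen]
{A, B, C} --a--> {A, B, C, D}  [seen]
{A, B, C} --b--> {B, C, D}  [seen]
{A, B, C} --c--> {A, B, C}  [seen]
{A, B, D} --a--> {A, B, C, D}  [seen]
{A, B, D} --b--> {B, C, D}  [seen]
{A, B, D} --c--> {A, B, C}  [seen]
{B, C, D} --a--> {A, B, C, D}  [seen]
{B, C, D} --b--> {C, D}  [seen]
{B, C, D} --c--> {A, B, C}  [seen]
{A, B, C, D} --a--> {A, B, C, D}  [seen]
{A, B, C, D} --b--> {B, C, D}  [seen]
{A, B, C, D} --c--> {A, B, C}  [seen]
{A, C} --a--> {A, C}  [seen]
{A, C} --b--> {B}  [seen]
{A, C} --c--> {A, B, C}  [seen]
Reachable DFA states: {A}, {B}, {A, B}, {B, D}, {C, D}, {A, B, C}, {A, B, D}, {B, C, D}, {A, B, C, D}, {A, C}.
{A, C, D} is not among them.

no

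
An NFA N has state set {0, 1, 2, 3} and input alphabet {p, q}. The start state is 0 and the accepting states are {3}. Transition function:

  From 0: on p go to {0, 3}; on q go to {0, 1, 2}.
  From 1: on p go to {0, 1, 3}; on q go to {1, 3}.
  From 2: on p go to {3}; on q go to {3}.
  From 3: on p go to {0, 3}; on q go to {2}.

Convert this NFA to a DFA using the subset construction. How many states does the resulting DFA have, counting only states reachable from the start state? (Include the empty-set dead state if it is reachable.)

Start state of the DFA: {0}.
{0} --p--> {0, 3}  [new]
{0} --q--> {0, 1, 2}  [new]
{0, 3} --p--> {0, 3}  [seen]
{0, 3} --q--> {0, 1, 2}  [seen]
{0, 1, 2} --p--> {0, 1, 3}  [new]
{0, 1, 2} --q--> {0, 1, 2, 3}  [new]
{0, 1, 3} --p--> {0, 1, 3}  [seen]
{0, 1, 3} --q--> {0, 1, 2, 3}  [seen]
{0, 1, 2, 3} --p--> {0, 1, 3}  [seen]
{0, 1, 2, 3} --q--> {0, 1, 2, 3}  [seen]
Reachable DFA states: {0}, {0, 3}, {0, 1, 2}, {0, 1, 3}, {0, 1, 2, 3}.

5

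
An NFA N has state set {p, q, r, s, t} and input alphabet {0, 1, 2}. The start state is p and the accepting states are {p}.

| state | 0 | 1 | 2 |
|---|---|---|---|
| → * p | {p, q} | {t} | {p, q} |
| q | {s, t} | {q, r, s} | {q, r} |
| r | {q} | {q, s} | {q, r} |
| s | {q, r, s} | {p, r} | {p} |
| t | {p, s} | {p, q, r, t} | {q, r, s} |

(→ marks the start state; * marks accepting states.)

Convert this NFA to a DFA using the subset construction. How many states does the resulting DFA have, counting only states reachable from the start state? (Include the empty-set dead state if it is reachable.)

13

Start state of the DFA: {p}.
{p} --0--> {p, q}  [new]
{p} --1--> {t}  [new]
{p} --2--> {p, q}  [seen]
{p, q} --0--> {p, q, s, t}  [new]
{p, q} --1--> {q, r, s, t}  [new]
{p, q} --2--> {p, q, r}  [new]
{t} --0--> {p, s}  [new]
{t} --1--> {p, q, r, t}  [new]
{t} --2--> {q, r, s}  [new]
{p, q, s, t} --0--> {p, q, r, s, t}  [new]
{p, q, s, t} --1--> {p, q, r, s, t}  [seen]
{p, q, s, t} --2--> {p, q, r, s}  [new]
{q, r, s, t} --0--> {p, q, r, s, t}  [seen]
{q, r, s, t} --1--> {p, q, r, s, t}  [seen]
{q, r, s, t} --2--> {p, q, r, s}  [seen]
{p, q, r} --0--> {p, q, s, t}  [seen]
{p, q, r} --1--> {q, r, s, t}  [seen]
{p, q, r} --2--> {p, q, r}  [seen]
{p, s} --0--> {p, q, r, s}  [seen]
{p, s} --1--> {p, r, t}  [new]
{p, s} --2--> {p, q}  [seen]
{p, q, r, t} --0--> {p, q, s, t}  [seen]
{p, q, r, t} --1--> {p, q, r, s, t}  [seen]
{p, q, r, t} --2--> {p, q, r, s}  [seen]
{q, r, s} --0--> {q, r, s, t}  [seen]
{q, r, s} --1--> {p, q, r, s}  [seen]
{q, r, s} --2--> {p, q, r}  [seen]
{p, q, r, s, t} --0--> {p, q, r, s, t}  [seen]
{p, q, r, s, t} --1--> {p, q, r, s, t}  [seen]
{p, q, r, s, t} --2--> {p, q, r, s}  [seen]
{p, q, r, s} --0--> {p, q, r, s, t}  [seen]
{p, q, r, s} --1--> {p, q, r, s, t}  [seen]
{p, q, r, s} --2--> {p, q, r}  [seen]
{p, r, t} --0--> {p, q, s}  [new]
{p, r, t} --1--> {p, q, r, s, t}  [seen]
{p, r, t} --2--> {p, q, r, s}  [seen]
{p, q, s} --0--> {p, q, r, s, t}  [seen]
{p, q, s} --1--> {p, q, r, s, t}  [seen]
{p, q, s} --2--> {p, q, r}  [seen]
Reachable DFA states: {p}, {p, q}, {t}, {p, q, s, t}, {q, r, s, t}, {p, q, r}, {p, s}, {p, q, r, t}, {q, r, s}, {p, q, r, s, t}, {p, q, r, s}, {p, r, t}, {p, q, s}.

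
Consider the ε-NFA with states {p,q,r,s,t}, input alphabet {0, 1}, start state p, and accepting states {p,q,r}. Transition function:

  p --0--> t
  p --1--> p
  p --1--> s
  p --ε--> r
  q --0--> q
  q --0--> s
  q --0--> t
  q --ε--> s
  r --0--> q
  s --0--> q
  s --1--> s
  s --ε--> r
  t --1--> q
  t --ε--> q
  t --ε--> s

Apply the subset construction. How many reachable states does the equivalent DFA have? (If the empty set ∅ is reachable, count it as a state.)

Start state of the DFA: {p,r} (ε-closure of the NFA start).
{p,r} --0--> {q,r,s,t}  [new]
{p,r} --1--> {p,r,s}  [new]
{q,r,s,t} --0--> {q,r,s,t}  [seen]
{q,r,s,t} --1--> {q,r,s}  [new]
{p,r,s} --0--> {q,r,s,t}  [seen]
{p,r,s} --1--> {p,r,s}  [seen]
{q,r,s} --0--> {q,r,s,t}  [seen]
{q,r,s} --1--> {r,s}  [new]
{r,s} --0--> {q,r,s}  [seen]
{r,s} --1--> {r,s}  [seen]
Reachable DFA states: {p,r}, {q,r,s,t}, {p,r,s}, {q,r,s}, {r,s}.

5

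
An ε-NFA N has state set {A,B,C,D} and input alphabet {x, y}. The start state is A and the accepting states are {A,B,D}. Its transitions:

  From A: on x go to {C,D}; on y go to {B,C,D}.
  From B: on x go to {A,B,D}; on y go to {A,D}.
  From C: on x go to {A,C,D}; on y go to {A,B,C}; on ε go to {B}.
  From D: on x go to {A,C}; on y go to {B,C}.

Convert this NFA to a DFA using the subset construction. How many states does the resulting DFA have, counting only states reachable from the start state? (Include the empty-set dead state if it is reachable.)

3

Start state of the DFA: {A} (ε-closure of the NFA start).
{A} --x--> {B,C,D}  [new]
{A} --y--> {B,C,D}  [seen]
{B,C,D} --x--> {A,B,C,D}  [new]
{B,C,D} --y--> {A,B,C,D}  [seen]
{A,B,C,D} --x--> {A,B,C,D}  [seen]
{A,B,C,D} --y--> {A,B,C,D}  [seen]
Reachable DFA states: {A}, {B,C,D}, {A,B,C,D}.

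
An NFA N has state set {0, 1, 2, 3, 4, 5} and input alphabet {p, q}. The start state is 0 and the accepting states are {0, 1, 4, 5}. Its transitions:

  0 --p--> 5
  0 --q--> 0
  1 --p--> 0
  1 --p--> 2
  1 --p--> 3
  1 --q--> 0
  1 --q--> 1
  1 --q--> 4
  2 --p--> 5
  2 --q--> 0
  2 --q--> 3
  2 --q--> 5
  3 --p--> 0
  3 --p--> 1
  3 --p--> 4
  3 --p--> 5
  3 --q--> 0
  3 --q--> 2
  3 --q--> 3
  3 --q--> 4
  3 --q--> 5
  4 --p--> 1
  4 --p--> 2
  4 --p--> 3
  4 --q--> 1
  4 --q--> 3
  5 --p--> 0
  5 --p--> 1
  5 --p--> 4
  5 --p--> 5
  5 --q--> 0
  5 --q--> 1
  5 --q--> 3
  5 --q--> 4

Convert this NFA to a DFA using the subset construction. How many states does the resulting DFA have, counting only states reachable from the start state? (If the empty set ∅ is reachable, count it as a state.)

5

Start state of the DFA: {0}.
{0} --p--> {5}  [new]
{0} --q--> {0}  [seen]
{5} --p--> {0, 1, 4, 5}  [new]
{5} --q--> {0, 1, 3, 4}  [new]
{0, 1, 4, 5} --p--> {0, 1, 2, 3, 4, 5}  [new]
{0, 1, 4, 5} --q--> {0, 1, 3, 4}  [seen]
{0, 1, 3, 4} --p--> {0, 1, 2, 3, 4, 5}  [seen]
{0, 1, 3, 4} --q--> {0, 1, 2, 3, 4, 5}  [seen]
{0, 1, 2, 3, 4, 5} --p--> {0, 1, 2, 3, 4, 5}  [seen]
{0, 1, 2, 3, 4, 5} --q--> {0, 1, 2, 3, 4, 5}  [seen]
Reachable DFA states: {0}, {5}, {0, 1, 4, 5}, {0, 1, 3, 4}, {0, 1, 2, 3, 4, 5}.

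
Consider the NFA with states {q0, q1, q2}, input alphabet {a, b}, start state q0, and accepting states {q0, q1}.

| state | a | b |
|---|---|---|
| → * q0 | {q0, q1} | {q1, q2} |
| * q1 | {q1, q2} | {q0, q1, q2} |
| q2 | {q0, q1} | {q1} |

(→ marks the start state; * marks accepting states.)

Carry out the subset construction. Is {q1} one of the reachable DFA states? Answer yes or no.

Start state of the DFA: {q0}.
{q0} --a--> {q0, q1}  [new]
{q0} --b--> {q1, q2}  [new]
{q0, q1} --a--> {q0, q1, q2}  [new]
{q0, q1} --b--> {q0, q1, q2}  [seen]
{q1, q2} --a--> {q0, q1, q2}  [seen]
{q1, q2} --b--> {q0, q1, q2}  [seen]
{q0, q1, q2} --a--> {q0, q1, q2}  [seen]
{q0, q1, q2} --b--> {q0, q1, q2}  [seen]
Reachable DFA states: {q0}, {q0, q1}, {q1, q2}, {q0, q1, q2}.
{q1} is not among them.

no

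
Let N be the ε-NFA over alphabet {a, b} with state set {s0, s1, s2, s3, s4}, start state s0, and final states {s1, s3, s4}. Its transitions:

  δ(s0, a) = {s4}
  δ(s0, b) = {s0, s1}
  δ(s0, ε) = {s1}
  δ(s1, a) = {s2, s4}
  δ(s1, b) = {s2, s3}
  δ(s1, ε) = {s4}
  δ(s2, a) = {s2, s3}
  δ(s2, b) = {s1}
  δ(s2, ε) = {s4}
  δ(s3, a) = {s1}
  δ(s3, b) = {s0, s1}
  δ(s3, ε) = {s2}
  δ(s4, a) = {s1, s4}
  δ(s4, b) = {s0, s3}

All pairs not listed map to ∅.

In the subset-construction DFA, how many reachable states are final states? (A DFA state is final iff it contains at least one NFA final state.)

4

Start state of the DFA: {s0, s1, s4} (ε-closure of the NFA start).
{s0, s1, s4} --a--> {s1, s2, s4}  [new]
{s0, s1, s4} --b--> {s0, s1, s2, s3, s4}  [new]
{s1, s2, s4} --a--> {s1, s2, s3, s4}  [new]
{s1, s2, s4} --b--> {s0, s1, s2, s3, s4}  [seen]
{s0, s1, s2, s3, s4} --a--> {s1, s2, s3, s4}  [seen]
{s0, s1, s2, s3, s4} --b--> {s0, s1, s2, s3, s4}  [seen]
{s1, s2, s3, s4} --a--> {s1, s2, s3, s4}  [seen]
{s1, s2, s3, s4} --b--> {s0, s1, s2, s3, s4}  [seen]
Reachable DFA states: {s0, s1, s4}, {s1, s2, s4}, {s0, s1, s2, s3, s4}, {s1, s2, s3, s4}.
Accepting DFA states (contain an NFA accepting state): {s0, s1, s4}, {s1, s2, s4}, {s0, s1, s2, s3, s4}, {s1, s2, s3, s4}.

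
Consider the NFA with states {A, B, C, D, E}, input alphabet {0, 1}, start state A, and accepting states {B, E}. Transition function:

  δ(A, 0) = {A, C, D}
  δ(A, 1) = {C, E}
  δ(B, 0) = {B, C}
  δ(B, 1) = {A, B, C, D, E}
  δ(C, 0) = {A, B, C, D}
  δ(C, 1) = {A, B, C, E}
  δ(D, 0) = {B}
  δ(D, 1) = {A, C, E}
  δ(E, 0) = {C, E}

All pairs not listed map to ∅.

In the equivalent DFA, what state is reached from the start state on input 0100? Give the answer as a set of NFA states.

{A, B, C, D, E}

Start: {A}.
δ(A,0) = {A, C, D}.
Union: {A, C, D}.
After 0: {A, C, D}.
δ(A,1) = {C, E}; δ(C,1) = {A, B, C, E}; δ(D,1) = {A, C, E}.
Union: {A, B, C, E}.
After 1: {A, B, C, E}.
δ(A,0) = {A, C, D}; δ(B,0) = {B, C}; δ(C,0) = {A, B, C, D}; δ(E,0) = {C, E}.
Union: {A, B, C, D, E}.
After 0: {A, B, C, D, E}.
δ(A,0) = {A, C, D}; δ(B,0) = {B, C}; δ(C,0) = {A, B, C, D}; δ(D,0) = {B}; δ(E,0) = {C, E}.
Union: {A, B, C, D, E}.
After 0: {A, B, C, D, E}.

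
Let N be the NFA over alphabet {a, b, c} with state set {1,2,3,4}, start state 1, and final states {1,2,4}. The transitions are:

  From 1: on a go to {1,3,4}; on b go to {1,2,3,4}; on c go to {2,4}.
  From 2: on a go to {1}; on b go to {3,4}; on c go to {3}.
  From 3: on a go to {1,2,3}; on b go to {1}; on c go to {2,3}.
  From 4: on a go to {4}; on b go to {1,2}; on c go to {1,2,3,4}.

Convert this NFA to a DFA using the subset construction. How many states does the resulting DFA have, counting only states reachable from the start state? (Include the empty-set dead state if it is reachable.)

Start state of the DFA: {1}.
{1} --a--> {1,3,4}  [new]
{1} --b--> {1,2,3,4}  [new]
{1} --c--> {2,4}  [new]
{1,3,4} --a--> {1,2,3,4}  [seen]
{1,3,4} --b--> {1,2,3,4}  [seen]
{1,3,4} --c--> {1,2,3,4}  [seen]
{1,2,3,4} --a--> {1,2,3,4}  [seen]
{1,2,3,4} --b--> {1,2,3,4}  [seen]
{1,2,3,4} --c--> {1,2,3,4}  [seen]
{2,4} --a--> {1,4}  [new]
{2,4} --b--> {1,2,3,4}  [seen]
{2,4} --c--> {1,2,3,4}  [seen]
{1,4} --a--> {1,3,4}  [seen]
{1,4} --b--> {1,2,3,4}  [seen]
{1,4} --c--> {1,2,3,4}  [seen]
Reachable DFA states: {1}, {1,3,4}, {1,2,3,4}, {2,4}, {1,4}.

5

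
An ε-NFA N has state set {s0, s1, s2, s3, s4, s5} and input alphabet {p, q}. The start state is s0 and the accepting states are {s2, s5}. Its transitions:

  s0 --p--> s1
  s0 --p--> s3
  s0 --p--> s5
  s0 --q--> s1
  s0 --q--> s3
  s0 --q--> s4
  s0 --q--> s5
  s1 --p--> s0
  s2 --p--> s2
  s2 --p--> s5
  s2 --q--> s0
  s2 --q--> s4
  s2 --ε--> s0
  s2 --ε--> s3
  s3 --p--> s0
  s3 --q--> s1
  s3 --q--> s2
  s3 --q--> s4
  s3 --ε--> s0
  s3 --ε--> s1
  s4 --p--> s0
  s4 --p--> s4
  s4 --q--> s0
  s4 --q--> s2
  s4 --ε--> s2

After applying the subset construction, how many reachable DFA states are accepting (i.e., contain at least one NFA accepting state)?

Start state of the DFA: {s0} (ε-closure of the NFA start).
{s0} --p--> {s0, s1, s3, s5}  [new]
{s0} --q--> {s0, s1, s2, s3, s4, s5}  [new]
{s0, s1, s3, s5} --p--> {s0, s1, s3, s5}  [seen]
{s0, s1, s3, s5} --q--> {s0, s1, s2, s3, s4, s5}  [seen]
{s0, s1, s2, s3, s4, s5} --p--> {s0, s1, s2, s3, s4, s5}  [seen]
{s0, s1, s2, s3, s4, s5} --q--> {s0, s1, s2, s3, s4, s5}  [seen]
Reachable DFA states: {s0}, {s0, s1, s3, s5}, {s0, s1, s2, s3, s4, s5}.
Accepting DFA states (contain an NFA accepting state): {s0, s1, s3, s5}, {s0, s1, s2, s3, s4, s5}.

2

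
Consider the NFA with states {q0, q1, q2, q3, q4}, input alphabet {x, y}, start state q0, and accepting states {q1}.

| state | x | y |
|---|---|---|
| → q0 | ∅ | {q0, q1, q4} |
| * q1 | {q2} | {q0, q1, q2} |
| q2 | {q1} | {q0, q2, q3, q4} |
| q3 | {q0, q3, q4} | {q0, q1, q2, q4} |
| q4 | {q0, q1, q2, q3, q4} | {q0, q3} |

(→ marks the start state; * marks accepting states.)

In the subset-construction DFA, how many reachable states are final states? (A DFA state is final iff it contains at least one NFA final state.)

2

Start state of the DFA: {q0}.
{q0} --x--> ∅  [new]
{q0} --y--> {q0, q1, q4}  [new]
∅ --x--> ∅  [seen]
∅ --y--> ∅  [seen]
{q0, q1, q4} --x--> {q0, q1, q2, q3, q4}  [new]
{q0, q1, q4} --y--> {q0, q1, q2, q3, q4}  [seen]
{q0, q1, q2, q3, q4} --x--> {q0, q1, q2, q3, q4}  [seen]
{q0, q1, q2, q3, q4} --y--> {q0, q1, q2, q3, q4}  [seen]
Reachable DFA states: {q0}, ∅, {q0, q1, q4}, {q0, q1, q2, q3, q4}.
Accepting DFA states (contain an NFA accepting state): {q0, q1, q4}, {q0, q1, q2, q3, q4}.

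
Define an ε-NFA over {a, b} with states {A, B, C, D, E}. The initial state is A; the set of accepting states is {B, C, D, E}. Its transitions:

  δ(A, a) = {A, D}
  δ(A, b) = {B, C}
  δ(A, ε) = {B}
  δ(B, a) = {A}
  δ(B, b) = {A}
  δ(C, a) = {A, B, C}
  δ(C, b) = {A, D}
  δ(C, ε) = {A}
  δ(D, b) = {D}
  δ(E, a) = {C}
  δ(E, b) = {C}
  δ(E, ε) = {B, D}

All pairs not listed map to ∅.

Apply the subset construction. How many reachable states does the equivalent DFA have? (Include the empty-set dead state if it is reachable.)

4

Start state of the DFA: {A, B} (ε-closure of the NFA start).
{A, B} --a--> {A, B, D}  [new]
{A, B} --b--> {A, B, C}  [new]
{A, B, D} --a--> {A, B, D}  [seen]
{A, B, D} --b--> {A, B, C, D}  [new]
{A, B, C} --a--> {A, B, C, D}  [seen]
{A, B, C} --b--> {A, B, C, D}  [seen]
{A, B, C, D} --a--> {A, B, C, D}  [seen]
{A, B, C, D} --b--> {A, B, C, D}  [seen]
Reachable DFA states: {A, B}, {A, B, D}, {A, B, C}, {A, B, C, D}.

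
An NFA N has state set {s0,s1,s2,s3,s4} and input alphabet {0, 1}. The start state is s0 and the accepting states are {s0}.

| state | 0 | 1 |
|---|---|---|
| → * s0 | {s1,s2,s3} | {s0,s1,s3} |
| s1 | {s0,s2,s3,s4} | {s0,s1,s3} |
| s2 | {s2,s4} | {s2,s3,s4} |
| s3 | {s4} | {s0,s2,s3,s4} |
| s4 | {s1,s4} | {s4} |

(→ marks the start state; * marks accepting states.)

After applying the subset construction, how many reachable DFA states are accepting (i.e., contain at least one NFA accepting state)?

Start state of the DFA: {s0}.
{s0} --0--> {s1,s2,s3}  [new]
{s0} --1--> {s0,s1,s3}  [new]
{s1,s2,s3} --0--> {s0,s2,s3,s4}  [new]
{s1,s2,s3} --1--> {s0,s1,s2,s3,s4}  [new]
{s0,s1,s3} --0--> {s0,s1,s2,s3,s4}  [seen]
{s0,s1,s3} --1--> {s0,s1,s2,s3,s4}  [seen]
{s0,s2,s3,s4} --0--> {s1,s2,s3,s4}  [new]
{s0,s2,s3,s4} --1--> {s0,s1,s2,s3,s4}  [seen]
{s0,s1,s2,s3,s4} --0--> {s0,s1,s2,s3,s4}  [seen]
{s0,s1,s2,s3,s4} --1--> {s0,s1,s2,s3,s4}  [seen]
{s1,s2,s3,s4} --0--> {s0,s1,s2,s3,s4}  [seen]
{s1,s2,s3,s4} --1--> {s0,s1,s2,s3,s4}  [seen]
Reachable DFA states: {s0}, {s1,s2,s3}, {s0,s1,s3}, {s0,s2,s3,s4}, {s0,s1,s2,s3,s4}, {s1,s2,s3,s4}.
Accepting DFA states (contain an NFA accepting state): {s0}, {s0,s1,s3}, {s0,s2,s3,s4}, {s0,s1,s2,s3,s4}.

4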